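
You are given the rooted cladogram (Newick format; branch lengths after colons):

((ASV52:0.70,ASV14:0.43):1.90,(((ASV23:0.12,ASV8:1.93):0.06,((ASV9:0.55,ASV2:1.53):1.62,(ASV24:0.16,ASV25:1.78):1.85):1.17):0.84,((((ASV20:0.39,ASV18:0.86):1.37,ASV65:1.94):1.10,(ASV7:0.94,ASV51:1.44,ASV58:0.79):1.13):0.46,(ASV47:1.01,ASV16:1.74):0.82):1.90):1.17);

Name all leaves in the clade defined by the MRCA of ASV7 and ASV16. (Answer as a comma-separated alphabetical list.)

Tracing ASV7: it sits inside (ASV7,ASV51,ASV58).
Tracing ASV16: it sits inside (ASV47,ASV16).
The smallest clade enclosing both is ((((ASV20,ASV18),ASV65),(ASV7,ASV51,ASV58)),(ASV47,ASV16)); the answer is its 8 terminal taxa in alphabetical order.

ASV16, ASV18, ASV20, ASV47, ASV51, ASV58, ASV65, ASV7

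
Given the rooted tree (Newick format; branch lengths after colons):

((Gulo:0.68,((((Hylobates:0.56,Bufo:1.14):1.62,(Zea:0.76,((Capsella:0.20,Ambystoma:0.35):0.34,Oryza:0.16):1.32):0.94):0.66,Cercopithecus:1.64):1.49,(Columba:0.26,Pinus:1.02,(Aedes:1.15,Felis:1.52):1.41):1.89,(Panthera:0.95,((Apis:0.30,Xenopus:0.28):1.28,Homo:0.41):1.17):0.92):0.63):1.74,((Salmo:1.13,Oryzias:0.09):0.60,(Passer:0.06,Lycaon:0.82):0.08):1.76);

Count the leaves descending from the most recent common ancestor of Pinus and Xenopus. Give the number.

15

The MRCA of Pinus and Xenopus is the node subtending ((((Hylobates,Bufo),(Zea,((Capsella,Ambystoma),Oryza))),Cercopithecus),(Columba,Pinus,(Aedes,Felis)),(Panthera,((Apis,Xenopus),Homo))).
That clade contains 15 terminal taxa: Aedes, Ambystoma, Apis, Bufo, Capsella, Cercopithecus, Columba, Felis, Homo, Hylobates, Oryza, Panthera, Pinus, Xenopus, Zea.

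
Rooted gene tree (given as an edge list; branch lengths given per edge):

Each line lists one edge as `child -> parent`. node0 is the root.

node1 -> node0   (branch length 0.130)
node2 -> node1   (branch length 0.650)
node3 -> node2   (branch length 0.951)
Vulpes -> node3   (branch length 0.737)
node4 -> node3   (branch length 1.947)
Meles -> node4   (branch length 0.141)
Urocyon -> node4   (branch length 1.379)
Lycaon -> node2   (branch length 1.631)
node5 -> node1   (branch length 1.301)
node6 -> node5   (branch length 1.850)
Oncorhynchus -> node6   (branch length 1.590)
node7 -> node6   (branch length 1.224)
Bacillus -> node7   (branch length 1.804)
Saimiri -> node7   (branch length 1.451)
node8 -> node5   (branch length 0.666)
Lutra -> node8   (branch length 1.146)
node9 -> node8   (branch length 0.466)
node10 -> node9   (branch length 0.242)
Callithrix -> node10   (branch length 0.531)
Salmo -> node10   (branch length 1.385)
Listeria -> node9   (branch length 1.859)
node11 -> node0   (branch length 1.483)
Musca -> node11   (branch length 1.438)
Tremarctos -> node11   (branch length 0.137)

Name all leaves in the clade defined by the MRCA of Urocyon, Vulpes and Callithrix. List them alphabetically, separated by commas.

Tracing Urocyon: it sits inside (Meles,Urocyon).
Tracing Vulpes: it sits inside (Vulpes,(Meles,Urocyon)).
Tracing Callithrix: it sits inside (Callithrix,Salmo).
The smallest clade enclosing all 3 is (((Vulpes,(Meles,Urocyon)),Lycaon),((Oncorhynchus,(Bacillus,Saimiri)),(Lutra,((Callithrix,Salmo),Listeria)))); the answer is its 11 terminal taxa in alphabetical order.

Bacillus, Callithrix, Listeria, Lutra, Lycaon, Meles, Oncorhynchus, Saimiri, Salmo, Urocyon, Vulpes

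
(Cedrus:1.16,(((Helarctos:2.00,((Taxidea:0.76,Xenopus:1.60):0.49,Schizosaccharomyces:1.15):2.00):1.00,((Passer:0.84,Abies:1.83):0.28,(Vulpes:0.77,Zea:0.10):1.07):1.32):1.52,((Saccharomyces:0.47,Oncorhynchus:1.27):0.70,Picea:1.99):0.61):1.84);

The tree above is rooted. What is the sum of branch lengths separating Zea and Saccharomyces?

5.79

The path runs Zea → … → MRCA → … → Saccharomyces; the MRCA is the node subtending (((Helarctos,((Taxidea,Xenopus),Schizosaccharomyces)),((Passer,Abies),(Vulpes,Zea))),((Saccharomyces,Oncorhynchus),Picea)).
Branch lengths along that path: 0.10 + 1.07 + 1.32 + 1.52 + 0.61 + 0.70 + 0.47 = 5.79.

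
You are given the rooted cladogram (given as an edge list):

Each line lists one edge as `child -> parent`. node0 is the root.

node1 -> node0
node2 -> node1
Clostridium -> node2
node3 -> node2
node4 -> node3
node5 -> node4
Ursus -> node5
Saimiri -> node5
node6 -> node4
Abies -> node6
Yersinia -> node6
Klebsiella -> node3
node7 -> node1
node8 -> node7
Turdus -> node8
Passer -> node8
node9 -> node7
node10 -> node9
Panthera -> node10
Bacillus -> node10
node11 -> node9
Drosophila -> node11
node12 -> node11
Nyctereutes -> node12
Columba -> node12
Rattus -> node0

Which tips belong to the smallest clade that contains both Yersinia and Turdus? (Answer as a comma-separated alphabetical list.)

Abies, Bacillus, Clostridium, Columba, Drosophila, Klebsiella, Nyctereutes, Panthera, Passer, Saimiri, Turdus, Ursus, Yersinia

Tracing Yersinia: it sits inside (Abies,Yersinia).
Tracing Turdus: it sits inside (Turdus,Passer).
The smallest clade enclosing both is ((Clostridium,(((Ursus,Saimiri),(Abies,Yersinia)),Klebsiella)),((Turdus,Passer),((Panthera,Bacillus),(Drosophila,(Nyctereutes,Columba))))); the answer is its 13 terminal taxa in alphabetical order.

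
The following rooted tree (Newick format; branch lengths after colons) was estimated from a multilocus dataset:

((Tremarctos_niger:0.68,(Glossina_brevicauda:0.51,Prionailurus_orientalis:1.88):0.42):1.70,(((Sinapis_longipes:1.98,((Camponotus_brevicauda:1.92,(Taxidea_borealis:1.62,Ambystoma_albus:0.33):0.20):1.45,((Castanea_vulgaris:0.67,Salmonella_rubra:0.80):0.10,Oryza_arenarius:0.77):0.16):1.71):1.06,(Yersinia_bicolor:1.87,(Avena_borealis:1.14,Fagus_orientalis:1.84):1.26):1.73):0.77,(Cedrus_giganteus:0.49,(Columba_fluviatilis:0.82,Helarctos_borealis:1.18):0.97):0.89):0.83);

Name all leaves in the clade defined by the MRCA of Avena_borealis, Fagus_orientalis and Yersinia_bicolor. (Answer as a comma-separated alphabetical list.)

Avena_borealis, Fagus_orientalis, Yersinia_bicolor

Tracing Avena_borealis: it sits inside (Avena_borealis,Fagus_orientalis).
Tracing Fagus_orientalis: it sits inside (Avena_borealis,Fagus_orientalis).
Tracing Yersinia_bicolor: it sits inside (Yersinia_bicolor,(Avena_borealis,Fagus_orientalis)).
The smallest clade enclosing all 3 is (Yersinia_bicolor,(Avena_borealis,Fagus_orientalis)); the answer is its 3 terminal taxa in alphabetical order.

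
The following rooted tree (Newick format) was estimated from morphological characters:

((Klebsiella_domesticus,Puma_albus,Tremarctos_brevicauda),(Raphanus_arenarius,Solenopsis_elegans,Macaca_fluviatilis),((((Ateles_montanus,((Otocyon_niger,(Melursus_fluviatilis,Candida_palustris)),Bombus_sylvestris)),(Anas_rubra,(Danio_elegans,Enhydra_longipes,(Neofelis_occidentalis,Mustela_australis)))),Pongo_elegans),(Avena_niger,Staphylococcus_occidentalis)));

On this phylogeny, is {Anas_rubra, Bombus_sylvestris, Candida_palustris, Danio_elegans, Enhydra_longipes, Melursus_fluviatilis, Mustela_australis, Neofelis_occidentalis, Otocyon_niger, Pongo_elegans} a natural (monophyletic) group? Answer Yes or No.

The MRCA of the listed taxa subtends (((Ateles_montanus,((Otocyon_niger,(Melursus_fluviatilis,Candida_palustris)),Bombus_sylvestris)),(Anas_rubra,(Danio_elegans,Enhydra_longipes,(Neofelis_occidentalis,Mustela_australis)))),Pongo_elegans).
That clade also contains Ateles_montanus, which is not in the proposed group, so the group is not monophyletic.

No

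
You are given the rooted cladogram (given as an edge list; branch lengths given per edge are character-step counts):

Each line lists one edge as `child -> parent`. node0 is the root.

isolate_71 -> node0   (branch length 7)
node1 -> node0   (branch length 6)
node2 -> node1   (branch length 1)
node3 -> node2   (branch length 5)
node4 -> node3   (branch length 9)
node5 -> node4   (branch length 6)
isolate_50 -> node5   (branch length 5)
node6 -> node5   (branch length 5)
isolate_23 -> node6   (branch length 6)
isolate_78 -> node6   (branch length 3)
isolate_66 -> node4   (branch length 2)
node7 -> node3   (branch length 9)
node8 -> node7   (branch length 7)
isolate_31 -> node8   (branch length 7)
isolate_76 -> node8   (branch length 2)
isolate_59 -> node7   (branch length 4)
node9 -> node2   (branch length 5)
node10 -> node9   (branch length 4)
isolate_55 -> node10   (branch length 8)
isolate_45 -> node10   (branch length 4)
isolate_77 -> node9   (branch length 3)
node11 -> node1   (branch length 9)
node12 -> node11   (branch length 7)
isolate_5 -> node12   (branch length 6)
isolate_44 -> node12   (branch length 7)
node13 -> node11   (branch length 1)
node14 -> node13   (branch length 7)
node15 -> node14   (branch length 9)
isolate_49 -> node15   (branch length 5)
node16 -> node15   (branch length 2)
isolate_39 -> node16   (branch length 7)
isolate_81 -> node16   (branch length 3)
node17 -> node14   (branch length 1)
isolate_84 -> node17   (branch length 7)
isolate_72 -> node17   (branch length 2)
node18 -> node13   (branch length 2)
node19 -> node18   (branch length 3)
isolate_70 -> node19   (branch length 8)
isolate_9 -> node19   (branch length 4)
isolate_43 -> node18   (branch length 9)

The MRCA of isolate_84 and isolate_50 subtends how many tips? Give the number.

20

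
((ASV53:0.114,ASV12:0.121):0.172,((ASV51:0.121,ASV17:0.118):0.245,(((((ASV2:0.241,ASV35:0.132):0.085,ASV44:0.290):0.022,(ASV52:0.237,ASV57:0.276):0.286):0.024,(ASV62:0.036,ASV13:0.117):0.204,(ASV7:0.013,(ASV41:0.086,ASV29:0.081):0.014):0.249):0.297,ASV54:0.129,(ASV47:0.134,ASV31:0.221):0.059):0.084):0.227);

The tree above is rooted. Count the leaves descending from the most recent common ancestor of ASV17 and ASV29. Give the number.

The MRCA of ASV17 and ASV29 is the node subtending ((ASV51,ASV17),(((((ASV2,ASV35),ASV44),(ASV52,ASV57)),(ASV62,ASV13),(ASV7,(ASV41,ASV29))),ASV54,(ASV47,ASV31))).
That clade contains 15 terminal taxa: ASV13, ASV17, ASV2, ASV29, ASV31, ASV35, ASV41, ASV44, ASV47, ASV51, ASV52, ASV54, ASV57, ASV62, ASV7.

15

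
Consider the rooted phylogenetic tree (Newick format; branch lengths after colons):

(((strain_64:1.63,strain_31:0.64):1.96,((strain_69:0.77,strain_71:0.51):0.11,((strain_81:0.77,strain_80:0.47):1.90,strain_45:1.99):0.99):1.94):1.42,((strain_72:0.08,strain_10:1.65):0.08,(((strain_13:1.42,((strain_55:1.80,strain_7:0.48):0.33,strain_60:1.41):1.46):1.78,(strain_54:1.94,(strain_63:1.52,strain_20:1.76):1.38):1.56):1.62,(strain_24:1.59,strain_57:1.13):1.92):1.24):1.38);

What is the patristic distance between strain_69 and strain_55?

13.85

The path runs strain_69 → … → MRCA → … → strain_55; the MRCA is the root of the tree.
Branch lengths along that path: 0.77 + 0.11 + 1.94 + 1.42 + 1.38 + 1.24 + 1.62 + 1.78 + 1.46 + 0.33 + 1.80 = 13.85.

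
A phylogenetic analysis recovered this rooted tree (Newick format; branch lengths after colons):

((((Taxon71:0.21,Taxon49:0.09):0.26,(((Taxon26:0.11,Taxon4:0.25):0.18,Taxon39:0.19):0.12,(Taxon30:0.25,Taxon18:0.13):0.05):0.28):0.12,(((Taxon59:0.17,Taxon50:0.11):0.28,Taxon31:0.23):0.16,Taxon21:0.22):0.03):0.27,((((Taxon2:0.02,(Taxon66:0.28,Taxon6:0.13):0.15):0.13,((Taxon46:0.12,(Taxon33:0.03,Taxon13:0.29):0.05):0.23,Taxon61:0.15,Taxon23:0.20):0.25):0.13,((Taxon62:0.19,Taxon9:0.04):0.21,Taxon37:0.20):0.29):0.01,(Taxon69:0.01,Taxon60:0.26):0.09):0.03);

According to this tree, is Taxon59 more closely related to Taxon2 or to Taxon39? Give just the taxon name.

Taxon39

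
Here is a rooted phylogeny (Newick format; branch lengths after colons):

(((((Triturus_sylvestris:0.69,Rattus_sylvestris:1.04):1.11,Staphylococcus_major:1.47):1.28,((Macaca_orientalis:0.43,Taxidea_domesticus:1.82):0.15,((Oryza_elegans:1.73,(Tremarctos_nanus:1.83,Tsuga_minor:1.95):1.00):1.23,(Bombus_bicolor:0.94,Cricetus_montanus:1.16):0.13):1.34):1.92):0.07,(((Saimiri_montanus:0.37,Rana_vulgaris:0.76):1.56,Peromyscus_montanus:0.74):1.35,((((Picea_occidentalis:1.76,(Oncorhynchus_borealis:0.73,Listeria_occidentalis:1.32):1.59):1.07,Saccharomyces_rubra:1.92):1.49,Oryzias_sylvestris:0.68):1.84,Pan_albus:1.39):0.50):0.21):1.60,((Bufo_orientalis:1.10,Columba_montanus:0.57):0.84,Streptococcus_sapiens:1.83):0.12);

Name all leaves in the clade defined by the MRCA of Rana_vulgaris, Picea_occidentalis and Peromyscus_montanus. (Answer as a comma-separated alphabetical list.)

Listeria_occidentalis, Oncorhynchus_borealis, Oryzias_sylvestris, Pan_albus, Peromyscus_montanus, Picea_occidentalis, Rana_vulgaris, Saccharomyces_rubra, Saimiri_montanus

Tracing Rana_vulgaris: it sits inside (Saimiri_montanus,Rana_vulgaris).
Tracing Picea_occidentalis: it sits inside (Picea_occidentalis,(Oncorhynchus_borealis,Listeria_occidentalis)).
Tracing Peromyscus_montanus: it sits inside ((Saimiri_montanus,Rana_vulgaris),Peromyscus_montanus).
The smallest clade enclosing all 3 is (((Saimiri_montanus,Rana_vulgaris),Peromyscus_montanus),((((Picea_occidentalis,(Oncorhynchus_borealis,Listeria_occidentalis)),Saccharomyces_rubra),Oryzias_sylvestris),Pan_albus)); the answer is its 9 terminal taxa in alphabetical order.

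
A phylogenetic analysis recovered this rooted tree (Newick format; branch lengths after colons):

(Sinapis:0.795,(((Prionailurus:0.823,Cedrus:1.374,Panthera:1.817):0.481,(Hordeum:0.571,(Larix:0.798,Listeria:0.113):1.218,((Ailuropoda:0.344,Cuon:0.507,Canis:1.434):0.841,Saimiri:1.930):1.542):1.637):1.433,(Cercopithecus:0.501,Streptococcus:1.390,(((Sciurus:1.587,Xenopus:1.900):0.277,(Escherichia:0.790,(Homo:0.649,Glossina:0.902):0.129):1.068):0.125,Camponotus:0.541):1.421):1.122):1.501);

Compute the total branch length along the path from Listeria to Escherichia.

The path runs Listeria → … → MRCA → … → Escherichia; the MRCA is the node subtending (((Prionailurus,Cedrus,Panthera),(Hordeum,(Larix,Listeria),((Ailuropoda,Cuon,Canis),Saimiri))),(Cercopithecus,Streptococcus,(((Sciurus,Xenopus),(Escherichia,(Homo,Glossina))),Camponotus))).
Branch lengths along that path: 0.113 + 1.218 + 1.637 + 1.433 + 1.122 + 1.421 + 0.125 + 1.068 + 0.790 = 8.927.

8.927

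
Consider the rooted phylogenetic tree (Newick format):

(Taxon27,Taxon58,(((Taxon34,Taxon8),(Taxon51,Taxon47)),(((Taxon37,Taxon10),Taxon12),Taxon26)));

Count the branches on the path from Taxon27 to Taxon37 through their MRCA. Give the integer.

6

The MRCA of Taxon27 and Taxon37 is the root of the tree.
From Taxon27 up to that node: 1 branch. From Taxon37 up to the same node: 5 branches. Total: 1 + 5 = 6.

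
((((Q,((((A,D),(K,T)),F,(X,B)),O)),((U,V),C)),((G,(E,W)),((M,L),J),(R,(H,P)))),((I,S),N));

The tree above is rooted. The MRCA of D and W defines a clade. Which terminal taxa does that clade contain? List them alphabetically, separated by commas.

Tracing D: it sits inside (A,D).
Tracing W: it sits inside (E,W).
The smallest clade enclosing both is (((Q,((((A,D),(K,T)),F,(X,B)),O)),((U,V),C)),((G,(E,W)),((M,L),J),(R,(H,P)))); the answer is its 21 terminal taxa in alphabetical order.

A, B, C, D, E, F, G, H, J, K, L, M, O, P, Q, R, T, U, V, W, X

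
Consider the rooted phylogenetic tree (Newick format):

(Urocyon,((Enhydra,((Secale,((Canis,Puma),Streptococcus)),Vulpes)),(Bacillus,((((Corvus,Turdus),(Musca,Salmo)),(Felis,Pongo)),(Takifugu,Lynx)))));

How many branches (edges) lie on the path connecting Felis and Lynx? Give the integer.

The MRCA of Felis and Lynx is the node subtending ((((Corvus,Turdus),(Musca,Salmo)),(Felis,Pongo)),(Takifugu,Lynx)).
From Felis up to that node: 3 branches. From Lynx up to the same node: 2 branches. Total: 3 + 2 = 5.

5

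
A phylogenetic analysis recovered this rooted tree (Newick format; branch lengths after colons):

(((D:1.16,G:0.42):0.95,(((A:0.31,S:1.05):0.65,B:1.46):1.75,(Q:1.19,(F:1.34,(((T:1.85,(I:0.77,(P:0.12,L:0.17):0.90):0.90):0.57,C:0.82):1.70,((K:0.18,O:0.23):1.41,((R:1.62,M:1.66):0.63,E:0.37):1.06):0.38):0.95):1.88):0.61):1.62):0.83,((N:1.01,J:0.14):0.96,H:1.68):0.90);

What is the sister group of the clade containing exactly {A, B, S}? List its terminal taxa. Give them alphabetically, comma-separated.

C, E, F, I, K, L, M, O, P, Q, R, T

The clade containing exactly {A, B, S} attaches to the tree at the node subtending (((A,S),B),(Q,(F,(((T,(I,(P,L))),C),((K,O),((R,M),E)))))).
The other lineage descending from that same node — the sister group — is (Q,(F,(((T,(I,(P,L))),C),((K,O),((R,M),E))))); its 12 tips in alphabetical order are the answer.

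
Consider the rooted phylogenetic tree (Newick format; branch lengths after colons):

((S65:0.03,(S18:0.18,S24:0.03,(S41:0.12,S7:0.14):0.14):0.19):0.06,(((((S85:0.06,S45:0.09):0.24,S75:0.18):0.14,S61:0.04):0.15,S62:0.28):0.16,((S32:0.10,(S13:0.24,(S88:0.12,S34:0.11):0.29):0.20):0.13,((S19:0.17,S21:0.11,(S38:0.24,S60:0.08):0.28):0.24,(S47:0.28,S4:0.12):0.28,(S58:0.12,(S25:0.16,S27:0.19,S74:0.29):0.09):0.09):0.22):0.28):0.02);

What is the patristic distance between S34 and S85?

1.76

The path runs S34 → … → MRCA → … → S85; the MRCA is the node subtending (((((S85,S45),S75),S61),S62),((S32,(S13,(S88,S34))),((S19,S21,(S38,S60)),(S47,S4),(S58,(S25,S27,S74))))).
Branch lengths along that path: 0.11 + 0.29 + 0.20 + 0.13 + 0.28 + 0.16 + 0.15 + 0.14 + 0.24 + 0.06 = 1.76.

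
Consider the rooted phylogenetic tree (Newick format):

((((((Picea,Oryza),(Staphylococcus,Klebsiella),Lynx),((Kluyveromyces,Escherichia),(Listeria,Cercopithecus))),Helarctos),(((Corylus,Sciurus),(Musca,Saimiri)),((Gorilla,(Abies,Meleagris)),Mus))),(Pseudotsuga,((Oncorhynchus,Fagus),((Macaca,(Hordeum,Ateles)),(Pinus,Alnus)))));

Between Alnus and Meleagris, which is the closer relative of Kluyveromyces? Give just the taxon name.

Meleagris

The MRCA of Kluyveromyces and Meleagris subtends (((((Picea,Oryza),(Staphylococcus,Klebsiella),Lynx),((Kluyveromyces,Escherichia),(Listeria,Cercopithecus))),Helarctos),(((Corylus,Sciurus),(Musca,Saimiri)),((Gorilla,(Abies,Meleagris)),Mus))) (18 taxa).
The MRCA of Kluyveromyces and Alnus is the root, subtending the entire tree (26 taxa).
The first is nested inside the second, so Kluyveromyces shares a more recent common ancestor with Meleagris.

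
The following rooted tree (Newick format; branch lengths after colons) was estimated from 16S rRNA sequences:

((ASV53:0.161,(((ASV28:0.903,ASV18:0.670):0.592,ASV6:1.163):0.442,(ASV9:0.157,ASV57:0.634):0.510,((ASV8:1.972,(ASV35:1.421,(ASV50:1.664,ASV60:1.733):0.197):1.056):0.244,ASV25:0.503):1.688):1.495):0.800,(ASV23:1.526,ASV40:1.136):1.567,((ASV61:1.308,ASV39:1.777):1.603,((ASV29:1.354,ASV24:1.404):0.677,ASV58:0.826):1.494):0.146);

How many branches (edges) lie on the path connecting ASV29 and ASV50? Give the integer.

The MRCA of ASV29 and ASV50 is the root of the tree.
From ASV29 up to that node: 4 branches. From ASV50 up to the same node: 7 branches. Total: 4 + 7 = 11.

11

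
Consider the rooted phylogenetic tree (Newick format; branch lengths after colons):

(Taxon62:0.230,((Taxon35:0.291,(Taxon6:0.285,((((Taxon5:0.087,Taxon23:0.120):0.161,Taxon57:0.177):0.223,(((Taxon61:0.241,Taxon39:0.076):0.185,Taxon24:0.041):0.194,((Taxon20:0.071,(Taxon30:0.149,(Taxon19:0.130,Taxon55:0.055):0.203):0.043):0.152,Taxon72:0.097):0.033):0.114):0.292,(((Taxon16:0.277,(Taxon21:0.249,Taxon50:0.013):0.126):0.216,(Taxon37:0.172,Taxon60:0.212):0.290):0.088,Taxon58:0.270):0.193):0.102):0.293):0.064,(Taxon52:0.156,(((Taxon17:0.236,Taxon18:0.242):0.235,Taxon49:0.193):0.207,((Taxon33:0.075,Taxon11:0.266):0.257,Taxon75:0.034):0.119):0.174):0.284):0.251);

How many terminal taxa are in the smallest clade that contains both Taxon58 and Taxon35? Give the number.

19

The MRCA of Taxon58 and Taxon35 is the node subtending (Taxon35,(Taxon6,((((Taxon5,Taxon23),Taxon57),(((Taxon61,Taxon39),Taxon24),((Taxon20,(Taxon30,(Taxon19,Taxon55))),Taxon72))),(((Taxon16,(Taxon21,Taxon50)),(Taxon37,Taxon60)),Taxon58)))).
That clade contains 19 terminal taxa: Taxon16, Taxon19, Taxon20, Taxon21, Taxon23, Taxon24, Taxon30, Taxon35, Taxon37, Taxon39, Taxon5, Taxon50, Taxon55, Taxon57, Taxon58, Taxon6, Taxon60, Taxon61, Taxon72.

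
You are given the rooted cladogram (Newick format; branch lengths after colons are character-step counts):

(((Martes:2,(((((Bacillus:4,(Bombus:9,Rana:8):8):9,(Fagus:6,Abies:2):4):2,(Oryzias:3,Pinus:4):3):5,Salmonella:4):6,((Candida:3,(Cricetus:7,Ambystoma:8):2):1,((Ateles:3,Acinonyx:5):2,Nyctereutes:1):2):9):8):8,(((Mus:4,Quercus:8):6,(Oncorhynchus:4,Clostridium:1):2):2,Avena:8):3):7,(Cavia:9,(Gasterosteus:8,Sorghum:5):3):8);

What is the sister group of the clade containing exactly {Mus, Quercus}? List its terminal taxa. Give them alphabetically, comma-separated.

The clade containing exactly {Mus, Quercus} attaches to the tree at the node subtending ((Mus,Quercus),(Oncorhynchus,Clostridium)).
The other lineage descending from that same node — the sister group — is (Oncorhynchus,Clostridium); its 2 tips in alphabetical order are the answer.

Clostridium, Oncorhynchus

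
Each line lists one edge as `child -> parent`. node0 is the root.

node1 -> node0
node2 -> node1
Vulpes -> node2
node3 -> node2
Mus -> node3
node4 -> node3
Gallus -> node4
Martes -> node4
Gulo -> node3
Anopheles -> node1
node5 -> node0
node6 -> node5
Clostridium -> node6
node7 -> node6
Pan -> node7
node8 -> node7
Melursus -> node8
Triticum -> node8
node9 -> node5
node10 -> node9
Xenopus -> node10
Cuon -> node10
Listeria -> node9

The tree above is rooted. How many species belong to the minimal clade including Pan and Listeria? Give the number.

7

The MRCA of Pan and Listeria is the node subtending ((Clostridium,(Pan,(Melursus,Triticum))),((Xenopus,Cuon),Listeria)).
That clade contains 7 terminal taxa: Clostridium, Cuon, Listeria, Melursus, Pan, Triticum, Xenopus.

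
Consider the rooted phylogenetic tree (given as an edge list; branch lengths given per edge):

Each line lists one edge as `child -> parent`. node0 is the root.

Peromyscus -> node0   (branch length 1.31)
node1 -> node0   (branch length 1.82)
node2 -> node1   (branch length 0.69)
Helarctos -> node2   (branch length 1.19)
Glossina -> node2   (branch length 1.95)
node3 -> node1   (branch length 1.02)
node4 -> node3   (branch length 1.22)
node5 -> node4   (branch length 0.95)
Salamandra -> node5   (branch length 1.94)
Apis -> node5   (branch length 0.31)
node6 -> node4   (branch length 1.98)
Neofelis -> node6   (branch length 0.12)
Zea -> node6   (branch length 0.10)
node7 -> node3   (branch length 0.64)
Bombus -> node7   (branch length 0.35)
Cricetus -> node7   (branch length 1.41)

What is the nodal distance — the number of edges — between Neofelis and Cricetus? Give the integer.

The MRCA of Neofelis and Cricetus is the node subtending (((Salamandra,Apis),(Neofelis,Zea)),(Bombus,Cricetus)).
From Neofelis up to that node: 3 branches. From Cricetus up to the same node: 2 branches. Total: 3 + 2 = 5.

5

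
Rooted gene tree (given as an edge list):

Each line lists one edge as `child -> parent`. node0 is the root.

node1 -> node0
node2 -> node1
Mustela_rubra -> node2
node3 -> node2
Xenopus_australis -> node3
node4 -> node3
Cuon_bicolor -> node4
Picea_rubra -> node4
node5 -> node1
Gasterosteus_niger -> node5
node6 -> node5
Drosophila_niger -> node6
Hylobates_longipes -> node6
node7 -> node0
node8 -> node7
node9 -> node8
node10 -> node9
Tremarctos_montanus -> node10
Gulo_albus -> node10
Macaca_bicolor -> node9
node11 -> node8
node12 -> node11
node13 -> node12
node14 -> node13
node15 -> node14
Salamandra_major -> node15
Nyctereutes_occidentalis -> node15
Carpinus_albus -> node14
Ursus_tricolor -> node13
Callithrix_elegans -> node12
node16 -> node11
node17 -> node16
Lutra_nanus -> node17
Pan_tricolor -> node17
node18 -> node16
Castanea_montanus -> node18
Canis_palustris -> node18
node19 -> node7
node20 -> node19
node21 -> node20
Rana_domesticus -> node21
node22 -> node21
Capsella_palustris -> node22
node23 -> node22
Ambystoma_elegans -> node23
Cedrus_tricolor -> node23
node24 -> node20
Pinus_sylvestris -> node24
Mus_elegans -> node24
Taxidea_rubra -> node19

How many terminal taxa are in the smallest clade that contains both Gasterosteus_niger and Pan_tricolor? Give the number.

The MRCA of Gasterosteus_niger and Pan_tricolor is the root, so the clade is the entire tree.
That clade contains 26 terminal taxa: Ambystoma_elegans, Callithrix_elegans, Canis_palustris, Capsella_palustris, Carpinus_albus, Castanea_montanus, Cedrus_tricolor, Cuon_bicolor, Drosophila_niger, Gasterosteus_niger, Gulo_albus, Hylobates_longipes, Lutra_nanus, Macaca_bicolor, Mus_elegans, Mustela_rubra, Nyctereutes_occidentalis, Pan_tricolor, Picea_rubra, Pinus_sylvestris, Rana_domesticus, Salamandra_major, Taxidea_rubra, Tremarctos_montanus, Ursus_tricolor, Xenopus_australis.

26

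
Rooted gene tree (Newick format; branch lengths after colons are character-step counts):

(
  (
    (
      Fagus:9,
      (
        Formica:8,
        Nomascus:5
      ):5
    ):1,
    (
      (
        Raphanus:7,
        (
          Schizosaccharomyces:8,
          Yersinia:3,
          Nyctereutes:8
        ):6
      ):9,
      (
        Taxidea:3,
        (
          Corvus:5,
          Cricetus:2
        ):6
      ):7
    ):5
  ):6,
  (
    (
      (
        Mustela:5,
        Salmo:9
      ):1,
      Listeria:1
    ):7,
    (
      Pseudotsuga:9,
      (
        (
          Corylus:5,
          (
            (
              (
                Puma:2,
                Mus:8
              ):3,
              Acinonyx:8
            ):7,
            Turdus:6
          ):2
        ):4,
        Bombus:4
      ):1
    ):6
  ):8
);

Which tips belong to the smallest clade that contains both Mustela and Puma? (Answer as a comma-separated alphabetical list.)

Tracing Mustela: it sits inside (Mustela,Salmo).
Tracing Puma: it sits inside (Puma,Mus).
The smallest clade enclosing both is (((Mustela,Salmo),Listeria),(Pseudotsuga,((Corylus,(((Puma,Mus),Acinonyx),Turdus)),Bombus))); the answer is its 10 terminal taxa in alphabetical order.

Acinonyx, Bombus, Corylus, Listeria, Mus, Mustela, Pseudotsuga, Puma, Salmo, Turdus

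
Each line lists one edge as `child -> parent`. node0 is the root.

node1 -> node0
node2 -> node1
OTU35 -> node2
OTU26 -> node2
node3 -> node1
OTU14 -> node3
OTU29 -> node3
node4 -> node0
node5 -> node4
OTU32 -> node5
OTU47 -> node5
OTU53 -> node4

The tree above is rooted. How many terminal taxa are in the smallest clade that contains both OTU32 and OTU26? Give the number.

The MRCA of OTU32 and OTU26 is the root, so the clade is the entire tree.
That clade contains 7 terminal taxa: OTU14, OTU26, OTU29, OTU32, OTU35, OTU47, OTU53.

7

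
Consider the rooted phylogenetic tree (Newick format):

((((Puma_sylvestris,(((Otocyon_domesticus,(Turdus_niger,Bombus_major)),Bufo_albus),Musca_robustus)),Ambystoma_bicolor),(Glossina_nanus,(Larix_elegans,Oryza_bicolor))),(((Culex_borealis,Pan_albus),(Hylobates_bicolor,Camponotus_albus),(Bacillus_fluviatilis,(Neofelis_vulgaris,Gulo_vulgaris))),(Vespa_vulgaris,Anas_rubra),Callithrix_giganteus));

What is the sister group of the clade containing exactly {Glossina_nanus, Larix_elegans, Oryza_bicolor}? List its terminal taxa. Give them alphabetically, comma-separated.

Ambystoma_bicolor, Bombus_major, Bufo_albus, Musca_robustus, Otocyon_domesticus, Puma_sylvestris, Turdus_niger

The clade containing exactly {Glossina_nanus, Larix_elegans, Oryza_bicolor} attaches to the tree at the node subtending (((Puma_sylvestris,(((Otocyon_domesticus,(Turdus_niger,Bombus_major)),Bufo_albus),Musca_robustus)),Ambystoma_bicolor),(Glossina_nanus,(Larix_elegans,Oryza_bicolor))).
The other lineage descending from that same node — the sister group — is ((Puma_sylvestris,(((Otocyon_domesticus,(Turdus_niger,Bombus_major)),Bufo_albus),Musca_robustus)),Ambystoma_bicolor); its 7 tips in alphabetical order are the answer.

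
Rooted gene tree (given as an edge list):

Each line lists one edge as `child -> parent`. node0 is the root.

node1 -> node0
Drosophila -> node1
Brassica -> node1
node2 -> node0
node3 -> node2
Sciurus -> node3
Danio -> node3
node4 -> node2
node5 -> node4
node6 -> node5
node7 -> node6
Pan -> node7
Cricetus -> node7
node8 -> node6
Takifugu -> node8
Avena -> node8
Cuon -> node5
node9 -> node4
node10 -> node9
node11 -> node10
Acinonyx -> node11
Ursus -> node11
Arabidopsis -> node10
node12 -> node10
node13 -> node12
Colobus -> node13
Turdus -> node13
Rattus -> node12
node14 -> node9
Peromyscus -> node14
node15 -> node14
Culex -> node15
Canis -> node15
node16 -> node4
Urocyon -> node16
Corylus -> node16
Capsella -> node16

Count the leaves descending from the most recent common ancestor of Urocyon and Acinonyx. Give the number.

17

The MRCA of Urocyon and Acinonyx is the node subtending ((((Pan,Cricetus),(Takifugu,Avena)),Cuon),(((Acinonyx,Ursus),Arabidopsis,((Colobus,Turdus),Rattus)),(Peromyscus,(Culex,Canis))),(Urocyon,Corylus,Capsella)).
That clade contains 17 terminal taxa: Acinonyx, Arabidopsis, Avena, Canis, Capsella, Colobus, Corylus, Cricetus, Culex, Cuon, Pan, Peromyscus, Rattus, Takifugu, Turdus, Urocyon, Ursus.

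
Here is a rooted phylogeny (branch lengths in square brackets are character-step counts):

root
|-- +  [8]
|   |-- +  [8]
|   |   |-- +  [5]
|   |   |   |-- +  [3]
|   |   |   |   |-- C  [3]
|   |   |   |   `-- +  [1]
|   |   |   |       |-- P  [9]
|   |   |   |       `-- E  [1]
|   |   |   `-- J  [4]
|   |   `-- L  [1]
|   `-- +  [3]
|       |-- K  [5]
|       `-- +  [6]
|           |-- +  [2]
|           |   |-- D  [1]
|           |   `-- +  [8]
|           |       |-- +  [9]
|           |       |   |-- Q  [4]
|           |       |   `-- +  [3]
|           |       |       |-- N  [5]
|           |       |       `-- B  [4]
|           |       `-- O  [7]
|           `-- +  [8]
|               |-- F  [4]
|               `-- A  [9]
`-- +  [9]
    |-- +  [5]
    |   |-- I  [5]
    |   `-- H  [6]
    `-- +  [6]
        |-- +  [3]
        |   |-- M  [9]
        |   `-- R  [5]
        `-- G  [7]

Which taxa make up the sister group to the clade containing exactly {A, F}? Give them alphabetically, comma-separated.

The clade containing exactly {A, F} attaches to the tree at the node subtending ((D,((Q,(N,B)),O)),(F,A)).
The other lineage descending from that same node — the sister group — is (D,((Q,(N,B)),O)); its 5 tips in alphabetical order are the answer.

B, D, N, O, Q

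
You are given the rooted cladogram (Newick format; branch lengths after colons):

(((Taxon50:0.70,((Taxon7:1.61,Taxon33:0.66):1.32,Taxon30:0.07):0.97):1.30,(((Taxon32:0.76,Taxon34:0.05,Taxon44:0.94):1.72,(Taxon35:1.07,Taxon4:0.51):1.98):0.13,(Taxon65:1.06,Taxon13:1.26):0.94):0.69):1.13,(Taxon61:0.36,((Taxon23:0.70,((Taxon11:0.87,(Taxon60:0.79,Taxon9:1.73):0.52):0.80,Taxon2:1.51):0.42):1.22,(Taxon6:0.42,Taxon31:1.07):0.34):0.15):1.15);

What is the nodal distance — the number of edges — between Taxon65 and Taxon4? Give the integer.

5

The MRCA of Taxon65 and Taxon4 is the node subtending (((Taxon32,Taxon34,Taxon44),(Taxon35,Taxon4)),(Taxon65,Taxon13)).
From Taxon65 up to that node: 2 branches. From Taxon4 up to the same node: 3 branches. Total: 2 + 3 = 5.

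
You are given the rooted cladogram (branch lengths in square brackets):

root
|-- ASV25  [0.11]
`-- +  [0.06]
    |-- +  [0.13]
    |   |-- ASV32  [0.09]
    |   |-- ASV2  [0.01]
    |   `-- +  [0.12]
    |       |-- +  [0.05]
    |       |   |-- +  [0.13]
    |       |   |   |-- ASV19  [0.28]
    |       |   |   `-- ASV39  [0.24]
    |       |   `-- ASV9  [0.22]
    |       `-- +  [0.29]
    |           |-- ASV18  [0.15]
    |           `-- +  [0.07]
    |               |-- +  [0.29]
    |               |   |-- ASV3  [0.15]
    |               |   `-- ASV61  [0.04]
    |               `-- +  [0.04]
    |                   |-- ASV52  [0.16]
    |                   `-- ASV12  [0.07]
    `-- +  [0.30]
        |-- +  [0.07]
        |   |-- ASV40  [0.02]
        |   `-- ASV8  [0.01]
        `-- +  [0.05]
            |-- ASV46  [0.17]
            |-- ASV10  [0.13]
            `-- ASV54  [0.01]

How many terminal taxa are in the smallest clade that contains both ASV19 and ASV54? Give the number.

15

The MRCA of ASV19 and ASV54 is the node subtending ((ASV32,ASV2,(((ASV19,ASV39),ASV9),(ASV18,((ASV3,ASV61),(ASV52,ASV12))))),((ASV40,ASV8),(ASV46,ASV10,ASV54))).
That clade contains 15 terminal taxa: ASV10, ASV12, ASV18, ASV19, ASV2, ASV3, ASV32, ASV39, ASV40, ASV46, ASV52, ASV54, ASV61, ASV8, ASV9.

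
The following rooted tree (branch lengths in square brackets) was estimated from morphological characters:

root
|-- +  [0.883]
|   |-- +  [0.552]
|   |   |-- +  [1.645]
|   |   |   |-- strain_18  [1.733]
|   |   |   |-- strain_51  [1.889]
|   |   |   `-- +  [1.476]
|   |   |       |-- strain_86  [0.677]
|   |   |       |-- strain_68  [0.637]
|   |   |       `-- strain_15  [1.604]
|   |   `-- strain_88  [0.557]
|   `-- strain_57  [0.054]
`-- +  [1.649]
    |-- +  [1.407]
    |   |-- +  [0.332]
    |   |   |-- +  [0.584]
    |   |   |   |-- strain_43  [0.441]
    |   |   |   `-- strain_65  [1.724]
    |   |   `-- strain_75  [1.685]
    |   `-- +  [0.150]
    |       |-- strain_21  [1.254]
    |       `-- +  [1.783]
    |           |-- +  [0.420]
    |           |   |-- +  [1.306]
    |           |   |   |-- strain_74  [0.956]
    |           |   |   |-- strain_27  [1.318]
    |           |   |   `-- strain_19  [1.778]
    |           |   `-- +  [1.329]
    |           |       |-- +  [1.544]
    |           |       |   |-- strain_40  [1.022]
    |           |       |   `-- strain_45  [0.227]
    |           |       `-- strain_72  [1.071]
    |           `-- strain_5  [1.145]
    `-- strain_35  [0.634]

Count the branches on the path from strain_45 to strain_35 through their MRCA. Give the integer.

The MRCA of strain_45 and strain_35 is the node subtending ((((strain_43,strain_65),strain_75),(strain_21,(((strain_74,strain_27,strain_19),((strain_40,strain_45),strain_72)),strain_5))),strain_35).
From strain_45 up to that node: 7 branches. From strain_35 up to the same node: 1 branch. Total: 7 + 1 = 8.

8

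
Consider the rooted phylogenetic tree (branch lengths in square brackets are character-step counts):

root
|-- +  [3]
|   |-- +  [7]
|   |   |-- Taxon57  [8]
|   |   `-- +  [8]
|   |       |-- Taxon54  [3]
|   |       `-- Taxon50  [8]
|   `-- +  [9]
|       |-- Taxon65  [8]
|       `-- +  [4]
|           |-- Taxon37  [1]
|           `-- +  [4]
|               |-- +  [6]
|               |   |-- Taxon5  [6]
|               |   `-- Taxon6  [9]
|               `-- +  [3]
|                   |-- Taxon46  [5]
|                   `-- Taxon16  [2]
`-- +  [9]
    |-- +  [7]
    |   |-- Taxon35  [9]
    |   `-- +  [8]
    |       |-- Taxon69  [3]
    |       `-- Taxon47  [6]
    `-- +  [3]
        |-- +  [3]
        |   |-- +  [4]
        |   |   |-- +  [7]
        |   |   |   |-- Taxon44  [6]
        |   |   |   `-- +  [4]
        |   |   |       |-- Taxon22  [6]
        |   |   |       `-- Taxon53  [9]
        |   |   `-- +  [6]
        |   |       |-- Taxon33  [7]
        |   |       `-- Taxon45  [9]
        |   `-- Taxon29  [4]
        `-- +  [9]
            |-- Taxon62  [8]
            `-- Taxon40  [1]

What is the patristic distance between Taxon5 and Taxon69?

The path runs Taxon5 → … → MRCA → … → Taxon69; the MRCA is the root of the tree.
Branch lengths along that path: 6 + 6 + 4 + 4 + 9 + 3 + 9 + 7 + 8 + 3 = 59.

59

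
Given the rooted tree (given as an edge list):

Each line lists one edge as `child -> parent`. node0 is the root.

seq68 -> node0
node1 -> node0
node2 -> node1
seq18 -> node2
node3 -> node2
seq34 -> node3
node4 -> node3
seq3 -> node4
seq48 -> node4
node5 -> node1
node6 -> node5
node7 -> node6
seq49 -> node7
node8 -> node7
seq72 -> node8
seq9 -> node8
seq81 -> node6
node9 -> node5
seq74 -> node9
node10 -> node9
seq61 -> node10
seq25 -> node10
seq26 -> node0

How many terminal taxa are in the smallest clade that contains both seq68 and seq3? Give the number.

13

The MRCA of seq68 and seq3 is the root, so the clade is the entire tree.
That clade contains 13 terminal taxa: seq18, seq25, seq26, seq3, seq34, seq48, seq49, seq61, seq68, seq72, seq74, seq81, seq9.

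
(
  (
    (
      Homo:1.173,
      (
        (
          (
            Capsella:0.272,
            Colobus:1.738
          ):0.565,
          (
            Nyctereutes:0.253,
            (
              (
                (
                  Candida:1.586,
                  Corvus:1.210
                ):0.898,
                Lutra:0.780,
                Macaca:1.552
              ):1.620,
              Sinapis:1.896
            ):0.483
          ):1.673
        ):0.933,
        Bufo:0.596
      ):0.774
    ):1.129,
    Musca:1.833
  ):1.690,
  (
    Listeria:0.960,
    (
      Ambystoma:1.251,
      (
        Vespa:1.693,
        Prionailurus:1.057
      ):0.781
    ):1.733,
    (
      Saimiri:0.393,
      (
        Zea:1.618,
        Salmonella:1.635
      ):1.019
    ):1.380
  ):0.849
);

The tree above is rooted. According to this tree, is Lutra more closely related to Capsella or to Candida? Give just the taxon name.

The MRCA of Lutra and Candida subtends ((Candida,Corvus),Lutra,Macaca) (4 taxa).
The MRCA of Lutra and Capsella subtends ((Capsella,Colobus),(Nyctereutes,(((Candida,Corvus),Lutra,Macaca),Sinapis))) (8 taxa).
The first is nested inside the second, so Lutra shares a more recent common ancestor with Candida.

Candida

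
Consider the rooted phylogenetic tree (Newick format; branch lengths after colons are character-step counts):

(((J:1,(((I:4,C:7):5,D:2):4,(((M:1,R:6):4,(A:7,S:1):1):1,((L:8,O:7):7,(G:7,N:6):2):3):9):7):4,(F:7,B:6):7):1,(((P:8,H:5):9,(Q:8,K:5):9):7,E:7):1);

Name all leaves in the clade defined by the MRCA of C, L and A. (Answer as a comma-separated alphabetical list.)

Tracing C: it sits inside (I,C).
Tracing L: it sits inside (L,O).
Tracing A: it sits inside (A,S).
The smallest clade enclosing all 3 is (((I,C),D),(((M,R),(A,S)),((L,O),(G,N)))); the answer is its 11 terminal taxa in alphabetical order.

A, C, D, G, I, L, M, N, O, R, S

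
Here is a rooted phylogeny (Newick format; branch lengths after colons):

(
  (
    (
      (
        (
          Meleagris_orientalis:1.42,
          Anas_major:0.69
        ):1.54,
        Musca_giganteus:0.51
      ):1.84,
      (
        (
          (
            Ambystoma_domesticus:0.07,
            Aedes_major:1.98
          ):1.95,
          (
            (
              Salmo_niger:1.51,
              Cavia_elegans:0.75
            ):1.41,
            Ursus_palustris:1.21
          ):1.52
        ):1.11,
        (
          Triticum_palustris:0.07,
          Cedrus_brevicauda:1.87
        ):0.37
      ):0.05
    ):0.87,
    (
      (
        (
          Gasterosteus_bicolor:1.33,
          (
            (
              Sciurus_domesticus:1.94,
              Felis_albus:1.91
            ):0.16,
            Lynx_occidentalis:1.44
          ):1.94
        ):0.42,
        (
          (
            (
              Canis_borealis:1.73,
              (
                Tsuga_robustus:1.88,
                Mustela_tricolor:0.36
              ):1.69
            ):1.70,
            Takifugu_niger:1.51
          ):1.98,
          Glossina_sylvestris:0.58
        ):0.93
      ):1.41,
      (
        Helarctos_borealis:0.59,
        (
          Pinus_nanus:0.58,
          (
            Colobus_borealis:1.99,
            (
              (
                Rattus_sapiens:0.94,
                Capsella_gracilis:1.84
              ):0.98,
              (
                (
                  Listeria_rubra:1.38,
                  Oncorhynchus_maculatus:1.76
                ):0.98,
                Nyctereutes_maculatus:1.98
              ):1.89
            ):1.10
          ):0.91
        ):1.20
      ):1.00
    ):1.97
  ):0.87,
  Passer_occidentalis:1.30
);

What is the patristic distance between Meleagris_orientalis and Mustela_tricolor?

The path runs Meleagris_orientalis → … → MRCA → … → Mustela_tricolor; the MRCA is the node subtending ((((Meleagris_orientalis,Anas_major),Musca_giganteus),(((Ambystoma_domesticus,Aedes_major),((Salmo_niger,Cavia_elegans),Ursus_palustris)),(Triticum_palustris,Cedrus_brevicauda))),(((Gasterosteus_bicolor,((Sciurus_domesticus,Felis_albus),Lynx_occidentalis)),(((Canis_borealis,(Tsuga_robustus,Mustela_tricolor)),Takifugu_niger),Glossina_sylvestris)),(Helarctos_borealis,(Pinus_nanus,(Colobus_borealis,((Rattus_sapiens,Capsella_gracilis),((Listeria_rubra,Oncorhynchus_maculatus),Nyctereutes_maculatus))))))).
Branch lengths along that path: 1.42 + 1.54 + 1.84 + 0.87 + 1.97 + 1.41 + 0.93 + 1.98 + 1.70 + 1.69 + 0.36 = 15.71.

15.71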